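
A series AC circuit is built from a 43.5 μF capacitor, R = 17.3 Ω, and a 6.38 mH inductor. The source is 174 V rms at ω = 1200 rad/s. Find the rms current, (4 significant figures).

X_L = ωL = 7.656 Ω
X_C = 1/(ωC) = 19.16 Ω
Net reactance X = X_L − X_C = -11.50 Ω
Z = 17.30 − j11.50 Ω
|Z| = √(17.30² + 11.50²) = 20.77 Ω
I = V/|Z| = 174/20.77 = 8.376 A

8.376 A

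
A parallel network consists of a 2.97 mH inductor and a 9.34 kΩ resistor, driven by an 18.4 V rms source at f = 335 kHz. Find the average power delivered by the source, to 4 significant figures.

36.25 mW

ω = 2πf = 2.105e+06 rad/s
X_L = ωL = 6251 Ω
Parallel: admittances add. Y = 1/R + 1/(jωL)
Y = (0.0001071 − j0.0001600) S
|Y| = 0.0001925 S → |Z| = 1/|Y| = 5195 Ω, ∠Z = −∠Y = 56.20°
I = V/|Z| = 3.542 mA
P = VI cos φ = 18.4 × 0.003542 × cos(56.20°) = 36.25 mW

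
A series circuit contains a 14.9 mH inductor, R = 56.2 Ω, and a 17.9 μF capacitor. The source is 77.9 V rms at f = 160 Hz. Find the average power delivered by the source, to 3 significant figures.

ω = 2πf = 1005 rad/s
X_L = ωL = 15.0 Ω
X_C = 1/(ωC) = 55.6 Ω
Net reactance X = X_L − X_C = -40.6 Ω
Z = 56.2 − j40.6 Ω
|Z| = √(56.2² + 40.6²) = 69.3 Ω
∠Z = arctan(-40.6/56.2) = -35.8°
I = V/|Z| = 1.12 A
P = VI cos φ = 77.9 × 1.12 × cos(-35.8°) = 71.0 W

71.0 W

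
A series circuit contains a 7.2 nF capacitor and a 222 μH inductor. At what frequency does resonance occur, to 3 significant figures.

126 kHz

ω₀ = 1/√(LC) = 1/√(0.000222 × 7.2e-09) = 791000 rad/s
f₀ = ω₀/(2π) = 126 kHz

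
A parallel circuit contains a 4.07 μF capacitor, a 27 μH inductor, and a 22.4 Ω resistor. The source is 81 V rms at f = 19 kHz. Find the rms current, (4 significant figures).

14.68 A

ω = 2πf = 119400 rad/s
X_L = ωL = 3.223 Ω
X_C = 1/(ωC) = 2.058 Ω
Parallel: admittances add. Y = 1/R + 1/(jωL) + jωC
Y = (0.04464 + j0.1756) S
|Y| = 0.1812 S → |Z| = 1/|Y| = 5.518 Ω, ∠Z = −∠Y = -75.74°
I = V/|Z| = 81/5.518 = 14.68 A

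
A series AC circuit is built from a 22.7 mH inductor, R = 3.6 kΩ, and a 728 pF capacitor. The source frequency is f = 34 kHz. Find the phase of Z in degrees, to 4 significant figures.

ω = 2πf = 213600 rad/s
X_L = ωL = 4849 Ω
X_C = 1/(ωC) = 6430 Ω
Net reactance X = X_L − X_C = -1581 Ω
Z = 3600 − j1581 Ω
|Z| = √(3600² + 1581²) = 3932 Ω
∠Z = arctan(-1581/3600) = -23.70°

-23.70°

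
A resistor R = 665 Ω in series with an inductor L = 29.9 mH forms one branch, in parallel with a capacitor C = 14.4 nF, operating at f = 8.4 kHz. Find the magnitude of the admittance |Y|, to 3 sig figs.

ω = 2πf = 52780 rad/s
X_L = ωL = 1580 Ω
X_C = 1/(ωC) = 1320 Ω
Branch 1 (R+jX_L): Z₁ = 665 + j1580 Ω, |Z₁| = 1710 Ω
Branch 2 (−jX_C): Z₂ = −j1320 Ω
Parallel: Z = Z₁Z₂/(Z₁+Z₂), |Z| = 3150 Ω, ∠Z = -44.4°
|Y| = 1/|Z| = 317 μS

317 μS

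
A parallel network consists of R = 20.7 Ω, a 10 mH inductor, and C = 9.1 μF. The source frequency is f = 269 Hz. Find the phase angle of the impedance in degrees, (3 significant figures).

42.2°

ω = 2πf = 1690 rad/s
X_L = ωL = 16.9 Ω
X_C = 1/(ωC) = 65.0 Ω
Parallel: admittances add. Y = 1/R + 1/(jωL) + jωC
Y = (0.0483 − j0.0438) S
|Y| = 0.0652 S → |Z| = 1/|Y| = 15.3 Ω, ∠Z = −∠Y = 42.2°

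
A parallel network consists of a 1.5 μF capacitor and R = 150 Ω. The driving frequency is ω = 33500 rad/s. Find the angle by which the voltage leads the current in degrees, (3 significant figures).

X_C = 1/(ωC) = 19.9 Ω
Parallel: admittances add. Y = 1/R + jωC
Y = (0.00667 + j0.0503) S
|Y| = 0.0507 S → |Z| = 1/|Y| = 19.7 Ω, ∠Z = −∠Y = -82.4°

-82.4°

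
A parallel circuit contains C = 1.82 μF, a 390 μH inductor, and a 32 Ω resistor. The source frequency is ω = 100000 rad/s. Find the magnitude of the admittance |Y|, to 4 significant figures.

159.5 mS

X_L = ωL = 39.00 Ω
X_C = 1/(ωC) = 5.495 Ω
Parallel: admittances add. Y = 1/R + 1/(jωL) + jωC
Y = (0.03125 + j0.1564) S
|Y| = 0.1595 S → |Z| = 1/|Y| = 6.272 Ω, ∠Z = −∠Y = -78.70°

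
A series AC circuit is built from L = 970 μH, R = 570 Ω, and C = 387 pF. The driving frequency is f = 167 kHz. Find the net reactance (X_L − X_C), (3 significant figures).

-1440 Ω

ω = 2πf = 1.049e+06 rad/s
X_L = ωL = 1020 Ω
X_C = 1/(ωC) = 2460 Ω
X = 1020 − 2460 = -1440 Ω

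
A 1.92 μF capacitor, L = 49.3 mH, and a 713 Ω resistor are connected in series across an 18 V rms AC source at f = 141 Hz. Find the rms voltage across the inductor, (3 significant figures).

ω = 2πf = 885.9 rad/s
X_L = ωL = 43.7 Ω
X_C = 1/(ωC) = 588 Ω
Net reactance X = X_L − X_C = -544 Ω
Z = 713 − j544 Ω
|Z| = √(713² + 544²) = 897 Ω
I = V/|Z| = 20.1 mA
V_L = I·|Z_L| = 0.0201 × 43.7 = 0.876 V

0.876 V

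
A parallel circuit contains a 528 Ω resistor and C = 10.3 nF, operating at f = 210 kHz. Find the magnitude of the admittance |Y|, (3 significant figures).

13.7 mS

ω = 2πf = 1.319e+06 rad/s
X_C = 1/(ωC) = 73.6 Ω
Parallel: admittances add. Y = 1/R + jωC
Y = (0.00189 + j0.0136) S
|Y| = 0.0137 S → |Z| = 1/|Y| = 72.9 Ω, ∠Z = −∠Y = -82.1°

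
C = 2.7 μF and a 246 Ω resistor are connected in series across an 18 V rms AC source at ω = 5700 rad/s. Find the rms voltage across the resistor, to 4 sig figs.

17.40 V

X_C = 1/(ωC) = 64.98 Ω
Z = 246.0 − j64.98 Ω
|Z| = √(246.0² + 64.98²) = 254.4 Ω
I = V/|Z| = 70.74 mA
V_R = I·|Z_R| = 0.07074 × 246.0 = 17.40 V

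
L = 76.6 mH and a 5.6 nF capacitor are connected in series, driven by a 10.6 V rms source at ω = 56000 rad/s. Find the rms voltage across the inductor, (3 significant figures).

41.3 V

X_L = ωL = 4290 Ω
X_C = 1/(ωC) = 3190 Ω
Net reactance X = X_L − X_C = 1100 Ω
Z = j1100 Ω
|Z| = √(0² + 1100²) = 1100 Ω
I = V/|Z| = 9.63 mA
V_L = I·|Z_L| = 0.00963 × 4290 = 41.3 V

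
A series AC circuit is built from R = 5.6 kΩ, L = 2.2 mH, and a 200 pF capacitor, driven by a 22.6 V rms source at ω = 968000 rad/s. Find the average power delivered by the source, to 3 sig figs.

X_L = ωL = 2130 Ω
X_C = 1/(ωC) = 5170 Ω
Net reactance X = X_L − X_C = -3040 Ω
Z = 5600 − j3040 Ω
|Z| = √(5600² + 3040²) = 6370 Ω
∠Z = arctan(-3040/5600) = -28.5°
I = V/|Z| = 3.55 mA
P = VI cos φ = 22.6 × 0.00355 × cos(-28.5°) = 70.5 mW

70.5 mW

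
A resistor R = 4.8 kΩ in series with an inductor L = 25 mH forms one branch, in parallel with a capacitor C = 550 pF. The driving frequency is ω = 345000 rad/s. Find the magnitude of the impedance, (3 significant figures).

X_L = ωL = 8620 Ω
X_C = 1/(ωC) = 5270 Ω
Branch 1 (R+jX_L): Z₁ = 4800 + j8620 Ω, |Z₁| = 9870 Ω
Branch 2 (−jX_C): Z₂ = −j5270 Ω
Parallel: Z = Z₁Z₂/(Z₁+Z₂), |Z| = 8880 Ω, ∠Z = -64.0°

8880 Ω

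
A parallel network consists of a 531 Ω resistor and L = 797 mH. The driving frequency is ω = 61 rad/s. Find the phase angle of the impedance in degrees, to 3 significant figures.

X_L = ωL = 48.6 Ω
Parallel: admittances add. Y = 1/R + 1/(jωL)
Y = (0.00188 − j0.0206) S
|Y| = 0.0207 S → |Z| = 1/|Y| = 48.4 Ω, ∠Z = −∠Y = 84.8°

84.8°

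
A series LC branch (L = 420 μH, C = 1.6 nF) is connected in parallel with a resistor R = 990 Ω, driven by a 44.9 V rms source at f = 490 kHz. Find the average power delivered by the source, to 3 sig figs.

2.04 W

ω = 2πf = 3.079e+06 rad/s
X_L = ωL = 1290 Ω
X_C = 1/(ωC) = 203 Ω
Branch 1: Z₁ = R = 990 Ω
Branch 2 (series LC): Z₂ = j(X_L − X_C) = j1090 Ω
Parallel: Z = Z₁Z₂/(Z₁+Z₂), |Z| = 733 Ω, ∠Z = 42.2°
I = V/|Z| = 61.3 mA
P = VI cos φ = 44.9 × 0.0613 × cos(42.2°) = 2.04 W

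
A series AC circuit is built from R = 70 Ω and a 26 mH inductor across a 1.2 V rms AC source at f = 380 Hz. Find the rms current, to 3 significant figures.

ω = 2πf = 2388 rad/s
X_L = ωL = 62.1 Ω
Z = 70.0 + j62.1 Ω
|Z| = √(70.0² + 62.1²) = 93.6 Ω
I = V/|Z| = 1.2/93.6 = 12.8 mA

12.8 mA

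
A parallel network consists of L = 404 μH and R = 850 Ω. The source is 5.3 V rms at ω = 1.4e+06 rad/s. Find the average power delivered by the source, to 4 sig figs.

33.05 mW

X_L = ωL = 565.6 Ω
Parallel: admittances add. Y = 1/R + 1/(jωL)
Y = (0.001176 − j0.001768) S
|Y| = 0.002124 S → |Z| = 1/|Y| = 470.9 Ω, ∠Z = −∠Y = 56.36°
I = V/|Z| = 11.26 mA
P = VI cos φ = 5.3 × 0.01126 × cos(56.36°) = 33.05 mW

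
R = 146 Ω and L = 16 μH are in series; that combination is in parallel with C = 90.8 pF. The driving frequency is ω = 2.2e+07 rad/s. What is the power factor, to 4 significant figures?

0.9207

X_L = ωL = 352.0 Ω
X_C = 1/(ωC) = 500.6 Ω
Branch 1 (R+jX_L): Z₁ = 146.0 + j352.0 Ω, |Z₁| = 381.1 Ω
Branch 2 (−jX_C): Z₂ = −j500.6 Ω
Parallel: Z = Z₁Z₂/(Z₁+Z₂), |Z| = 915.7 Ω, ∠Z = 22.98°
cos φ = cos(22.98°) = 0.9207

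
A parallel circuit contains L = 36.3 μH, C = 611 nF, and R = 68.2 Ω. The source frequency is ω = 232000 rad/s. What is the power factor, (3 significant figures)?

X_L = ωL = 8.42 Ω
X_C = 1/(ωC) = 7.05 Ω
Parallel: admittances add. Y = 1/R + 1/(jωL) + jωC
Y = (0.0147 + j0.0230) S
|Y| = 0.0273 S → |Z| = 1/|Y| = 36.7 Ω, ∠Z = −∠Y = -57.5°
cos φ = cos(-57.5°) = 0.537

0.537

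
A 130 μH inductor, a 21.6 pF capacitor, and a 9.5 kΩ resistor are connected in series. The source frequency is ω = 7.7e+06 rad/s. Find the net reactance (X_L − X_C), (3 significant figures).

X_L = ωL = 1000 Ω
X_C = 1/(ωC) = 6010 Ω
X = 1000 − 6010 = -5010 Ω

-5010 Ω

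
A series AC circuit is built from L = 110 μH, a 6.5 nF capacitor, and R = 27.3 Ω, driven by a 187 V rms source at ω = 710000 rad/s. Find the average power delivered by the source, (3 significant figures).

47.8 W

X_L = ωL = 78.1 Ω
X_C = 1/(ωC) = 217 Ω
Net reactance X = X_L − X_C = -139 Ω
Z = 27.3 − j139 Ω
|Z| = √(27.3² + 139²) = 141 Ω
∠Z = arctan(-139/27.3) = -78.9°
I = V/|Z| = 1.32 A
P = VI cos φ = 187 × 1.32 × cos(-78.9°) = 47.8 W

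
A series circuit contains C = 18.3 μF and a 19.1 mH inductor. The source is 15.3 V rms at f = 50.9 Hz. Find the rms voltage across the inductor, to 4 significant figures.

0.5673 V

ω = 2πf = 319.8 rad/s
X_L = ωL = 6.108 Ω
X_C = 1/(ωC) = 170.9 Ω
Net reactance X = X_L − X_C = -164.8 Ω
Z = − j164.8 Ω
|Z| = √(0² + 164.8²) = 164.8 Ω
I = V/|Z| = 92.86 mA
V_L = I·|Z_L| = 0.09286 × 6.108 = 0.5673 V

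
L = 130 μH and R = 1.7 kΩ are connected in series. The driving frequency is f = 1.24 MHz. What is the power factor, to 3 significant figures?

ω = 2πf = 7.791e+06 rad/s
X_L = ωL = 1010 Ω
Z = 1700 + j1010 Ω
|Z| = √(1700² + 1010²) = 1980 Ω
∠Z = arctan(1010/1700) = 30.8°
cos φ = cos(30.8°) = 0.859

0.859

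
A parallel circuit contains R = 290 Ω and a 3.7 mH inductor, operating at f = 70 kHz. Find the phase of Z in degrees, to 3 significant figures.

10.1°

ω = 2πf = 439800 rad/s
X_L = ωL = 1630 Ω
Parallel: admittances add. Y = 1/R + 1/(jωL)
Y = (0.00345 − j0.000614) S
|Y| = 0.00350 S → |Z| = 1/|Y| = 286 Ω, ∠Z = −∠Y = 10.1°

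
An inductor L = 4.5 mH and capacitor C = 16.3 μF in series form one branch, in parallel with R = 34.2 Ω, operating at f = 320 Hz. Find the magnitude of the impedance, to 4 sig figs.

18.18 Ω

ω = 2πf = 2011 rad/s
X_L = ωL = 9.048 Ω
X_C = 1/(ωC) = 30.51 Ω
Branch 1: Z₁ = R = 34.20 Ω
Branch 2 (series LC): Z₂ = j(X_L − X_C) = −j21.47 Ω
Parallel: Z = Z₁Z₂/(Z₁+Z₂), |Z| = 18.18 Ω, ∠Z = -57.89°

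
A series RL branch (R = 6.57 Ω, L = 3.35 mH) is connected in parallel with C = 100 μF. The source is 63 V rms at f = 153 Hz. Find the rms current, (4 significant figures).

8.057 A

ω = 2πf = 961.3 rad/s
X_L = ωL = 3.220 Ω
X_C = 1/(ωC) = 10.40 Ω
Branch 1 (R+jX_L): Z₁ = 6.570 + j3.220 Ω, |Z₁| = 7.317 Ω
Branch 2 (−jX_C): Z₂ = −j10.40 Ω
Parallel: Z = Z₁Z₂/(Z₁+Z₂), |Z| = 7.819 Ω, ∠Z = -16.34°
I = V/|Z| = 63/7.819 = 8.057 A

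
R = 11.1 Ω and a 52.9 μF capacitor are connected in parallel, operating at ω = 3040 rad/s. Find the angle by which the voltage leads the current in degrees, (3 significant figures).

X_C = 1/(ωC) = 6.22 Ω
Parallel: admittances add. Y = 1/R + jωC
Y = (0.0901 + j0.161) S
|Y| = 0.184 S → |Z| = 1/|Y| = 5.43 Ω, ∠Z = −∠Y = -60.7°

-60.7°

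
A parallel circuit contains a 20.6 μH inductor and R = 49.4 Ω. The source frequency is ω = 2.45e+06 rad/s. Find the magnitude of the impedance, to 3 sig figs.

35.3 Ω

X_L = ωL = 50.5 Ω
Parallel: admittances add. Y = 1/R + 1/(jωL)
Y = (0.0202 − j0.0198) S
|Y| = 0.0283 S → |Z| = 1/|Y| = 35.3 Ω, ∠Z = −∠Y = 44.4°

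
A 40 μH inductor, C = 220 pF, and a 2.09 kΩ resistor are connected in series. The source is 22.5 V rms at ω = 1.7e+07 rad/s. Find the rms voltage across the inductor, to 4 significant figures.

X_L = ωL = 680.0 Ω
X_C = 1/(ωC) = 267.4 Ω
Net reactance X = X_L − X_C = 412.6 Ω
Z = 2090 + j412.6 Ω
|Z| = √(2090² + 412.6²) = 2130 Ω
I = V/|Z| = 10.56 mA
V_L = I·|Z_L| = 0.01056 × 680.0 = 7.182 V

7.182 V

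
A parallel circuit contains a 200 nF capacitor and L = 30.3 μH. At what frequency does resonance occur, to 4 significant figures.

ω₀ = 1/√(LC) = 1/√(3.03e-05 × 2e-07) = 406200 rad/s
f₀ = ω₀/(2π) = 64.65 kHz

64.65 kHz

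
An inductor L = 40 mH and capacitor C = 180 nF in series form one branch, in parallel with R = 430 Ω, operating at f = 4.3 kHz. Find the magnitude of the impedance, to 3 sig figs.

ω = 2πf = 27020 rad/s
X_L = ωL = 1080 Ω
X_C = 1/(ωC) = 206 Ω
Branch 1: Z₁ = R = 430 Ω
Branch 2 (series LC): Z₂ = j(X_L − X_C) = j875 Ω
Parallel: Z = Z₁Z₂/(Z₁+Z₂), |Z| = 386 Ω, ∠Z = 26.2°

386 Ω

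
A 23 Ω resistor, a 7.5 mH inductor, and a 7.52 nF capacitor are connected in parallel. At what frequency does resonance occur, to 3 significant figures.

21.2 kHz

ω₀ = 1/√(LC) = 1/√(0.0075 × 7.52e-09) = 133200 rad/s
f₀ = ω₀/(2π) = 21.2 kHz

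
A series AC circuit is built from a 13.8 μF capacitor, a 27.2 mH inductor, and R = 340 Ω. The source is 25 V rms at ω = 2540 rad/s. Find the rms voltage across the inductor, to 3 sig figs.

X_L = ωL = 69.1 Ω
X_C = 1/(ωC) = 28.5 Ω
Net reactance X = X_L − X_C = 40.6 Ω
Z = 340 + j40.6 Ω
|Z| = √(340² + 40.6²) = 342 Ω
I = V/|Z| = 73.0 mA
V_L = I·|Z_L| = 0.0730 × 69.1 = 5.04 V

5.04 V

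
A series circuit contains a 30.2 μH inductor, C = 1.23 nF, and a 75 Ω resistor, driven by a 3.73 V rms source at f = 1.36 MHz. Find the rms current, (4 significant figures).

ω = 2πf = 8.545e+06 rad/s
X_L = ωL = 258.1 Ω
X_C = 1/(ωC) = 95.14 Ω
Net reactance X = X_L − X_C = 162.9 Ω
Z = 75.00 + j162.9 Ω
|Z| = √(75.00² + 162.9²) = 179.4 Ω
I = V/|Z| = 3.73/179.4 = 20.80 mA

20.80 mA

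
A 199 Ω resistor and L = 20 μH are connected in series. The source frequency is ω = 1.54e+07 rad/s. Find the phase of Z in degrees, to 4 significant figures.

X_L = ωL = 308.0 Ω
Z = 199.0 + j308.0 Ω
|Z| = √(199.0² + 308.0²) = 366.7 Ω
∠Z = arctan(308.0/199.0) = 57.13°

57.13°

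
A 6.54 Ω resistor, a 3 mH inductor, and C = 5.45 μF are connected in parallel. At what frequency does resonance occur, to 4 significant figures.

ω₀ = 1/√(LC) = 1/√(0.003 × 5.45e-06) = 7821 rad/s
f₀ = ω₀/(2π) = 1.245 kHz

1.245 kHz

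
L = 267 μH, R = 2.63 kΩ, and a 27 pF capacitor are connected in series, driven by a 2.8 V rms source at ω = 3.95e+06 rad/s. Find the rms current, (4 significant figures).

320.8 μA

X_L = ωL = 1055 Ω
X_C = 1/(ωC) = 9376 Ω
Net reactance X = X_L − X_C = -8322 Ω
Z = 2630 − j8322 Ω
|Z| = √(2630² + 8322²) = 8728 Ω
I = V/|Z| = 2.8/8728 = 320.8 μA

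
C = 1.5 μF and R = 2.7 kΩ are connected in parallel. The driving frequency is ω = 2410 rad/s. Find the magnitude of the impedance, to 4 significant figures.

X_C = 1/(ωC) = 276.6 Ω
Parallel: admittances add. Y = 1/R + jωC
Y = (0.0003704 + j0.003615) S
|Y| = 0.003634 S → |Z| = 1/|Y| = 275.2 Ω, ∠Z = −∠Y = -84.15°

275.2 Ω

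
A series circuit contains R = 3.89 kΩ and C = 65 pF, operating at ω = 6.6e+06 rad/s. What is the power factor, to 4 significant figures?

0.8578

X_C = 1/(ωC) = 2331 Ω
Z = 3890 − j2331 Ω
|Z| = √(3890² + 2331²) = 4535 Ω
∠Z = arctan(-2331/3890) = -30.93°
cos φ = cos(-30.93°) = 0.8578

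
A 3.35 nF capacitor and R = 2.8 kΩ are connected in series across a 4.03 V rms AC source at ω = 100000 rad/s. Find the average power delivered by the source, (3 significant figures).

2.71 mW

X_C = 1/(ωC) = 2990 Ω
Z = 2800 − j2990 Ω
|Z| = √(2800² + 2990²) = 4090 Ω
∠Z = arctan(-2990/2800) = -46.8°
I = V/|Z| = 985 μA
P = VI cos φ = 4.03 × 0.000985 × cos(-46.8°) = 2.71 mW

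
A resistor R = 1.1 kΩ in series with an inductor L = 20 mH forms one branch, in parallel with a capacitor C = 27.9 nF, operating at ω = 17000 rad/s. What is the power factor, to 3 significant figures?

X_L = ωL = 340 Ω
X_C = 1/(ωC) = 2110 Ω
Branch 1 (R+jX_L): Z₁ = 1100 + j340 Ω, |Z₁| = 1150 Ω
Branch 2 (−jX_C): Z₂ = −j2110 Ω
Parallel: Z = Z₁Z₂/(Z₁+Z₂), |Z| = 1170 Ω, ∠Z = -14.7°
cos φ = cos(-14.7°) = 0.967

0.967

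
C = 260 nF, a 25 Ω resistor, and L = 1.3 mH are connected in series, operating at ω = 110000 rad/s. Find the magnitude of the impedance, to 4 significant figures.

110.9 Ω

X_L = ωL = 143.0 Ω
X_C = 1/(ωC) = 34.97 Ω
Net reactance X = X_L − X_C = 108.0 Ω
Z = 25.00 + j108.0 Ω
|Z| = √(25.00² + 108.0²) = 110.9 Ω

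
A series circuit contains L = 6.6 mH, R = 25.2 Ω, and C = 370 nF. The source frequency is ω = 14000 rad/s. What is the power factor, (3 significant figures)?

0.243

X_L = ωL = 92.4 Ω
X_C = 1/(ωC) = 193 Ω
Net reactance X = X_L − X_C = -101 Ω
Z = 25.2 − j101 Ω
|Z| = √(25.2² + 101²) = 104 Ω
∠Z = arctan(-101/25.2) = -75.9°
cos φ = cos(-75.9°) = 0.243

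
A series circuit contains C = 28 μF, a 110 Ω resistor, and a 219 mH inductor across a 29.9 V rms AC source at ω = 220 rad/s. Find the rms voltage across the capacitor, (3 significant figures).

X_L = ωL = 48.2 Ω
X_C = 1/(ωC) = 162 Ω
Net reactance X = X_L − X_C = -114 Ω
Z = 110 − j114 Ω
|Z| = √(110² + 114²) = 159 Ω
I = V/|Z| = 189 mA
V_C = I·|Z_C| = 0.189 × 162 = 30.6 V

30.6 V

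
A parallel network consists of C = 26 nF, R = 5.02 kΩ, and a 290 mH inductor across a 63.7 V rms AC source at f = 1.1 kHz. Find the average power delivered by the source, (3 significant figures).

808 mW

ω = 2πf = 6912 rad/s
X_L = ωL = 2000 Ω
X_C = 1/(ωC) = 5560 Ω
Parallel: admittances add. Y = 1/R + 1/(jωL) + jωC
Y = (0.000199 − j0.000319) S
|Y| = 0.000376 S → |Z| = 1/|Y| = 2660 Ω, ∠Z = −∠Y = 58.0°
I = V/|Z| = 24.0 mA
P = VI cos φ = 63.7 × 0.0240 × cos(58.0°) = 808 mW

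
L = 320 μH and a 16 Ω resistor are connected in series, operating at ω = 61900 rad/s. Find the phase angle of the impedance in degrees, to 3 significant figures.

51.1°

X_L = ωL = 19.8 Ω
Z = 16.0 + j19.8 Ω
|Z| = √(16.0² + 19.8²) = 25.5 Ω
∠Z = arctan(19.8/16.0) = 51.1°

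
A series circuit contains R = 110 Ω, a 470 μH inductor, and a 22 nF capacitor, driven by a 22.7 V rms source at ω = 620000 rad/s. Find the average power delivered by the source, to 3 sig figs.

950 mW

X_L = ωL = 291 Ω
X_C = 1/(ωC) = 73.3 Ω
Net reactance X = X_L − X_C = 218 Ω
Z = 110 + j218 Ω
|Z| = √(110² + 218²) = 244 Ω
∠Z = arctan(218/110) = 63.2°
I = V/|Z| = 92.9 mA
P = VI cos φ = 22.7 × 0.0929 × cos(63.2°) = 950 mW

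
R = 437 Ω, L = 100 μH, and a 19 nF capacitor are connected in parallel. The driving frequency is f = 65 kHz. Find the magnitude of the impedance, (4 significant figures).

ω = 2πf = 408400 rad/s
X_L = ωL = 40.84 Ω
X_C = 1/(ωC) = 128.9 Ω
Parallel: admittances add. Y = 1/R + 1/(jωL) + jωC
Y = (0.002288 − j0.01673) S
|Y| = 0.01688 S → |Z| = 1/|Y| = 59.24 Ω, ∠Z = −∠Y = 82.21°

59.24 Ω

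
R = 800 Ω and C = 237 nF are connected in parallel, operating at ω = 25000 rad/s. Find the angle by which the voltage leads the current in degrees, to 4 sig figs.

X_C = 1/(ωC) = 168.8 Ω
Parallel: admittances add. Y = 1/R + jωC
Y = (0.001250 + j0.005925) S
|Y| = 0.006055 S → |Z| = 1/|Y| = 165.1 Ω, ∠Z = −∠Y = -78.09°

-78.09°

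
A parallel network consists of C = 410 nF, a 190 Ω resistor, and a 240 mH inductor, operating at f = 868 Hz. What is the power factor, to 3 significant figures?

ω = 2πf = 5454 rad/s
X_L = ωL = 1310 Ω
X_C = 1/(ωC) = 447 Ω
Parallel: admittances add. Y = 1/R + 1/(jωL) + jωC
Y = (0.00526 + j0.00147) S
|Y| = 0.00547 S → |Z| = 1/|Y| = 183 Ω, ∠Z = −∠Y = -15.6°
cos φ = cos(-15.6°) = 0.963

0.963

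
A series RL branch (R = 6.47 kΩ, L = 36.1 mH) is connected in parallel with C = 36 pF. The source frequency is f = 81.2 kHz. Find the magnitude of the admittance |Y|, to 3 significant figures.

ω = 2πf = 510200 rad/s
X_L = ωL = 18400 Ω
X_C = 1/(ωC) = 54400 Ω
Branch 1 (R+jX_L): Z₁ = 6470 + j18400 Ω, |Z₁| = 19500 Ω
Branch 2 (−jX_C): Z₂ = −j54400 Ω
Parallel: Z = Z₁Z₂/(Z₁+Z₂), |Z| = 29000 Ω, ∠Z = 60.5°
|Y| = 1/|Z| = 34.4 μS

34.4 μS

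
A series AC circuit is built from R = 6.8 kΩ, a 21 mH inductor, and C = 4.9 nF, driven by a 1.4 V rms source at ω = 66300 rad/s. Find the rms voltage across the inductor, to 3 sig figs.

0.278 V

X_L = ωL = 1390 Ω
X_C = 1/(ωC) = 3080 Ω
Net reactance X = X_L − X_C = -1690 Ω
Z = 6800 − j1690 Ω
|Z| = √(6800² + 1690²) = 7010 Ω
I = V/|Z| = 200 μA
V_L = I·|Z_L| = 0.000200 × 1390 = 0.278 V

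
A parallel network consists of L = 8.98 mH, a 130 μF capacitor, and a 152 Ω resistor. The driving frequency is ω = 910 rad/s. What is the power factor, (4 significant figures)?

X_L = ωL = 8.172 Ω
X_C = 1/(ωC) = 8.453 Ω
Parallel: admittances add. Y = 1/R + 1/(jωL) + jωC
Y = (0.006579 − j0.004072) S
|Y| = 0.007737 S → |Z| = 1/|Y| = 129.2 Ω, ∠Z = −∠Y = 31.76°
cos φ = cos(31.76°) = 0.8503

0.8503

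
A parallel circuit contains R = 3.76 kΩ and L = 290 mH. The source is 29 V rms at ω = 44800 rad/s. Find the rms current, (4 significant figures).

8.029 mA

X_L = ωL = 12990 Ω
Parallel: admittances add. Y = 1/R + 1/(jωL)
Y = (0.0002660 − j7.697e-05) S
|Y| = 0.0002769 S → |Z| = 1/|Y| = 3612 Ω, ∠Z = −∠Y = 16.14°
I = V/|Z| = 29/3612 = 8.029 mA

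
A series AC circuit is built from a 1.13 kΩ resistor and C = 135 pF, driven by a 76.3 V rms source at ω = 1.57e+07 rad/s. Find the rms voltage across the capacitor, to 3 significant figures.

X_C = 1/(ωC) = 472 Ω
Z = 1130 − j472 Ω
|Z| = √(1130² + 472²) = 1220 Ω
I = V/|Z| = 62.3 mA
V_C = I·|Z_C| = 0.0623 × 472 = 29.4 V

29.4 V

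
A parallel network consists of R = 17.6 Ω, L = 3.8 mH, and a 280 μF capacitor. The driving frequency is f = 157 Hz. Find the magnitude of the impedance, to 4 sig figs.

17.36 Ω

ω = 2πf = 986.5 rad/s
X_L = ωL = 3.749 Ω
X_C = 1/(ωC) = 3.620 Ω
Parallel: admittances add. Y = 1/R + 1/(jωL) + jωC
Y = (0.05682 + j0.009439) S
|Y| = 0.05760 S → |Z| = 1/|Y| = 17.36 Ω, ∠Z = −∠Y = -9.432°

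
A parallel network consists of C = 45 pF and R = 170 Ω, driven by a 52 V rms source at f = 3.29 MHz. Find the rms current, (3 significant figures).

310 mA

ω = 2πf = 2.067e+07 rad/s
X_C = 1/(ωC) = 1080 Ω
Parallel: admittances add. Y = 1/R + jωC
Y = (0.00588 + j0.000930) S
|Y| = 0.00596 S → |Z| = 1/|Y| = 168 Ω, ∠Z = −∠Y = -8.99°
I = V/|Z| = 52/168 = 310 mA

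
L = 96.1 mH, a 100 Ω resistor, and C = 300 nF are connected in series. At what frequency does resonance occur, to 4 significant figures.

937.3 Hz

ω₀ = 1/√(LC) = 1/√(0.0961 × 3e-07) = 5889 rad/s
f₀ = ω₀/(2π) = 937.3 Hz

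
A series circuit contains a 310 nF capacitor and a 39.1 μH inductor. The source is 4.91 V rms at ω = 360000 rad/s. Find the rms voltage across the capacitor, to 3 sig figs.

X_L = ωL = 14.1 Ω
X_C = 1/(ωC) = 8.96 Ω
Net reactance X = X_L − X_C = 5.12 Ω
Z = j5.12 Ω
|Z| = √(0² + 5.12²) = 5.12 Ω
I = V/|Z| = 960 mA
V_C = I·|Z_C| = 0.960 × 8.96 = 8.60 V

8.60 V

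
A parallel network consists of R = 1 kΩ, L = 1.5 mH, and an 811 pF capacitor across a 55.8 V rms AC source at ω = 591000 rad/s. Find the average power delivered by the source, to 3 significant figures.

X_L = ωL = 886 Ω
X_C = 1/(ωC) = 2090 Ω
Parallel: admittances add. Y = 1/R + 1/(jωL) + jωC
Y = (0.00100 − j0.000649) S
|Y| = 0.00119 S → |Z| = 1/|Y| = 839 Ω, ∠Z = −∠Y = 33.0°
I = V/|Z| = 66.5 mA
P = VI cos φ = 55.8 × 0.0665 × cos(33.0°) = 3.11 W

3.11 W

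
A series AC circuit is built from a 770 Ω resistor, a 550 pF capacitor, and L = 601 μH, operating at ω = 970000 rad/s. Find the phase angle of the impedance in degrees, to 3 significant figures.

-59.2°

X_L = ωL = 583 Ω
X_C = 1/(ωC) = 1870 Ω
Net reactance X = X_L − X_C = -1290 Ω
Z = 770 − j1290 Ω
|Z| = √(770² + 1290²) = 1500 Ω
∠Z = arctan(-1290/770) = -59.2°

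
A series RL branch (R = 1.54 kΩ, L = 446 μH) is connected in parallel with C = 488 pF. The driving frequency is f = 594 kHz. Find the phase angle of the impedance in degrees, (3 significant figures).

-78.7°

ω = 2πf = 3.732e+06 rad/s
X_L = ωL = 1660 Ω
X_C = 1/(ωC) = 549 Ω
Branch 1 (R+jX_L): Z₁ = 1540 + j1660 Ω, |Z₁| = 2270 Ω
Branch 2 (−jX_C): Z₂ = −j549 Ω
Parallel: Z = Z₁Z₂/(Z₁+Z₂), |Z| = 655 Ω, ∠Z = -78.7°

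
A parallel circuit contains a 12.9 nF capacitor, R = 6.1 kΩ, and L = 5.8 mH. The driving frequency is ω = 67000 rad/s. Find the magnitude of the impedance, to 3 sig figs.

582 Ω

X_L = ωL = 389 Ω
X_C = 1/(ωC) = 1160 Ω
Parallel: admittances add. Y = 1/R + 1/(jωL) + jωC
Y = (0.000164 − j0.00171) S
|Y| = 0.00172 S → |Z| = 1/|Y| = 582 Ω, ∠Z = −∠Y = 84.5°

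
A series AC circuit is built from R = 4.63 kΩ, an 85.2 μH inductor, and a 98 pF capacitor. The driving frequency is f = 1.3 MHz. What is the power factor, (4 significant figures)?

ω = 2πf = 8.168e+06 rad/s
X_L = ωL = 695.9 Ω
X_C = 1/(ωC) = 1249 Ω
Net reactance X = X_L − X_C = -553.3 Ω
Z = 4630 − j553.3 Ω
|Z| = √(4630² + 553.3²) = 4663 Ω
∠Z = arctan(-553.3/4630) = -6.815°
cos φ = cos(-6.815°) = 0.9929

0.9929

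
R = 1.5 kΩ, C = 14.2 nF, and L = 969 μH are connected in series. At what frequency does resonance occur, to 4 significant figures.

ω₀ = 1/√(LC) = 1/√(0.000969 × 1.42e-08) = 269600 rad/s
f₀ = ω₀/(2π) = 42.91 kHz

42.91 kHz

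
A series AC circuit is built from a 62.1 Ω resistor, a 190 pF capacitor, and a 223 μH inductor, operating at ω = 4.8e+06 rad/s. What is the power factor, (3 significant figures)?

0.922

X_L = ωL = 1070 Ω
X_C = 1/(ωC) = 1100 Ω
Net reactance X = X_L − X_C = -26.1 Ω
Z = 62.1 − j26.1 Ω
|Z| = √(62.1² + 26.1²) = 67.4 Ω
∠Z = arctan(-26.1/62.1) = -22.8°
cos φ = cos(-22.8°) = 0.922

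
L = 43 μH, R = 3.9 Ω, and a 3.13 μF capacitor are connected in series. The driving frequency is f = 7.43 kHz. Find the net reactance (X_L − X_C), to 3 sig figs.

-4.84 Ω

ω = 2πf = 46680 rad/s
X_L = ωL = 2.01 Ω
X_C = 1/(ωC) = 6.84 Ω
X = 2.01 − 6.84 = -4.84 Ω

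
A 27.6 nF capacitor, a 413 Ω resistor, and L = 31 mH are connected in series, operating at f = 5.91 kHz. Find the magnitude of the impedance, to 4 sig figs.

ω = 2πf = 37130 rad/s
X_L = ωL = 1151 Ω
X_C = 1/(ωC) = 975.7 Ω
Net reactance X = X_L − X_C = 175.4 Ω
Z = 413.0 + j175.4 Ω
|Z| = √(413.0² + 175.4²) = 448.7 Ω

448.7 Ω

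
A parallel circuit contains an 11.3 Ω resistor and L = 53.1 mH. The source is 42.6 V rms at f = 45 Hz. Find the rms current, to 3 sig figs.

4.72 A

ω = 2πf = 282.7 rad/s
X_L = ωL = 15.0 Ω
Parallel: admittances add. Y = 1/R + 1/(jωL)
Y = (0.0885 − j0.0666) S
|Y| = 0.111 S → |Z| = 1/|Y| = 9.03 Ω, ∠Z = −∠Y = 37.0°
I = V/|Z| = 42.6/9.03 = 4.72 A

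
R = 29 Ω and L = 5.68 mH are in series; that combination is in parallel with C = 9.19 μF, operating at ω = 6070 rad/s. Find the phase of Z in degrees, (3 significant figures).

-69.8°

X_L = ωL = 34.5 Ω
X_C = 1/(ωC) = 17.9 Ω
Branch 1 (R+jX_L): Z₁ = 29.0 + j34.5 Ω, |Z₁| = 45.1 Ω
Branch 2 (−jX_C): Z₂ = −j17.9 Ω
Parallel: Z = Z₁Z₂/(Z₁+Z₂), |Z| = 24.2 Ω, ∠Z = -69.8°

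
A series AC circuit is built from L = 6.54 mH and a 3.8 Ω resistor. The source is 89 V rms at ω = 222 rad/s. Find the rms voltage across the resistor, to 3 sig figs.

X_L = ωL = 1.45 Ω
Z = 3.80 + j1.45 Ω
|Z| = √(3.80² + 1.45²) = 4.07 Ω
I = V/|Z| = 21.9 A
V_R = I·|Z_R| = 21.9 × 3.80 = 83.1 V

83.1 V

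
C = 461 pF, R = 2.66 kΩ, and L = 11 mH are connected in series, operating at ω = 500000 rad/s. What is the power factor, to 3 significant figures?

X_L = ωL = 5500 Ω
X_C = 1/(ωC) = 4340 Ω
Net reactance X = X_L − X_C = 1160 Ω
Z = 2660 + j1160 Ω
|Z| = √(2660² + 1160²) = 2900 Ω
∠Z = arctan(1160/2660) = 23.6°
cos φ = cos(23.6°) = 0.916

0.916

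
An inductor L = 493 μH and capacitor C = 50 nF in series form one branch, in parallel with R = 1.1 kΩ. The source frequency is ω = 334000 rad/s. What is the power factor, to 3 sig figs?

0.0948

X_L = ωL = 165 Ω
X_C = 1/(ωC) = 59.9 Ω
Branch 1: Z₁ = R = 1100 Ω
Branch 2 (series LC): Z₂ = j(X_L − X_C) = j105 Ω
Parallel: Z = Z₁Z₂/(Z₁+Z₂), |Z| = 104 Ω, ∠Z = 84.6°
cos φ = cos(84.6°) = 0.0948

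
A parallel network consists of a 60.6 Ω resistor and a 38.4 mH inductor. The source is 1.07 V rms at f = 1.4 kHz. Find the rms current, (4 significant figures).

ω = 2πf = 8796 rad/s
X_L = ωL = 337.8 Ω
Parallel: admittances add. Y = 1/R + 1/(jωL)
Y = (0.01650 − j0.002960) S
|Y| = 0.01677 S → |Z| = 1/|Y| = 59.65 Ω, ∠Z = −∠Y = 10.17°
I = V/|Z| = 1.07/59.65 = 17.94 mA

17.94 mA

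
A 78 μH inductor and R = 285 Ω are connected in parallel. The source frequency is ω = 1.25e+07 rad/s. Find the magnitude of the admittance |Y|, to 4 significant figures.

X_L = ωL = 975.0 Ω
Parallel: admittances add. Y = 1/R + 1/(jωL)
Y = (0.003509 − j0.001026) S
|Y| = 0.003656 S → |Z| = 1/|Y| = 273.6 Ω, ∠Z = −∠Y = 16.29°

3.656 mS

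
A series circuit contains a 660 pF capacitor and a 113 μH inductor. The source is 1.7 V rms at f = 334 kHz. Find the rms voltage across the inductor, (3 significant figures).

ω = 2πf = 2.099e+06 rad/s
X_L = ωL = 237 Ω
X_C = 1/(ωC) = 722 Ω
Net reactance X = X_L − X_C = -485 Ω
Z = − j485 Ω
|Z| = √(0² + 485²) = 485 Ω
I = V/|Z| = 3.51 mA
V_L = I·|Z_L| = 0.00351 × 237 = 0.831 V

0.831 V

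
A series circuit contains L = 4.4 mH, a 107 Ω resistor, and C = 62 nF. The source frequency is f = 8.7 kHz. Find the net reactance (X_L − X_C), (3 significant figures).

ω = 2πf = 54660 rad/s
X_L = ωL = 241 Ω
X_C = 1/(ωC) = 295 Ω
X = 241 − 295 = -54.5 Ω

-54.5 Ω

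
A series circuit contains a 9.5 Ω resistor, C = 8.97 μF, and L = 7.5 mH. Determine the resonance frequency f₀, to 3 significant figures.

ω₀ = 1/√(LC) = 1/√(0.0075 × 8.97e-06) = 3855 rad/s
f₀ = ω₀/(2π) = 614 Hz

614 Hz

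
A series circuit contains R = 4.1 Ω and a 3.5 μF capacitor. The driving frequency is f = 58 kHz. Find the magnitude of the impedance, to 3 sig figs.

ω = 2πf = 364400 rad/s
X_C = 1/(ωC) = 0.784 Ω
Z = 4.10 − j0.784 Ω
|Z| = √(4.10² + 0.784²) = 4.17 Ω

4.17 Ω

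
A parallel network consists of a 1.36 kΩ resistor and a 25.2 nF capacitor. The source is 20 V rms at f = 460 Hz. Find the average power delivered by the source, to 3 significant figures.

294 mW

ω = 2πf = 2890 rad/s
X_C = 1/(ωC) = 13700 Ω
Parallel: admittances add. Y = 1/R + jωC
Y = (0.000735 + j7.28e-05) S
|Y| = 0.000739 S → |Z| = 1/|Y| = 1350 Ω, ∠Z = −∠Y = -5.66°
I = V/|Z| = 14.8 mA
P = VI cos φ = 20 × 0.0148 × cos(-5.66°) = 294 mW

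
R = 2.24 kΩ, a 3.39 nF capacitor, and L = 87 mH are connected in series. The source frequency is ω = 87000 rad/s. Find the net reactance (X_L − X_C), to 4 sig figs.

4178 Ω

X_L = ωL = 7569 Ω
X_C = 1/(ωC) = 3391 Ω
X = 7569 − 3391 = 4178 Ω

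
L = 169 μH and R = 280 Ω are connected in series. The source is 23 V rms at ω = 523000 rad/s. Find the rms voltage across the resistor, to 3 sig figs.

21.9 V

X_L = ωL = 88.4 Ω
Z = 280 + j88.4 Ω
|Z| = √(280² + 88.4²) = 294 Ω
I = V/|Z| = 78.3 mA
V_R = I·|Z_R| = 0.0783 × 280 = 21.9 V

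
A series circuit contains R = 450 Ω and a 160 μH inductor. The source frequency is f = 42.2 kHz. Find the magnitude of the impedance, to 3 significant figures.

452 Ω

ω = 2πf = 265200 rad/s
X_L = ωL = 42.4 Ω
Z = 450 + j42.4 Ω
|Z| = √(450² + 42.4²) = 452 Ω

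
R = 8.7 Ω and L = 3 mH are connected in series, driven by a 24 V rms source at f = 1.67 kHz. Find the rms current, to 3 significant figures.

ω = 2πf = 10490 rad/s
X_L = ωL = 31.5 Ω
Z = 8.70 + j31.5 Ω
|Z| = √(8.70² + 31.5²) = 32.7 Ω
I = V/|Z| = 24/32.7 = 735 mA

735 mA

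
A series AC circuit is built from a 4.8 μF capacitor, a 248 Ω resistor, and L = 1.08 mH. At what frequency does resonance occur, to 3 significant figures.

2.21 kHz

ω₀ = 1/√(LC) = 1/√(0.00108 × 4.8e-06) = 13890 rad/s
f₀ = ω₀/(2π) = 2.21 kHz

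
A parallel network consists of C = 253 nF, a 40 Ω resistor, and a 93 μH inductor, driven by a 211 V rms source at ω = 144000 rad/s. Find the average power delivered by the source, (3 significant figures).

1.11 kW

X_L = ωL = 13.4 Ω
X_C = 1/(ωC) = 27.4 Ω
Parallel: admittances add. Y = 1/R + 1/(jωL) + jωC
Y = (0.0250 − j0.0382) S
|Y| = 0.0457 S → |Z| = 1/|Y| = 21.9 Ω, ∠Z = −∠Y = 56.8°
I = V/|Z| = 9.64 A
P = VI cos φ = 211 × 9.64 × cos(56.8°) = 1.11 kW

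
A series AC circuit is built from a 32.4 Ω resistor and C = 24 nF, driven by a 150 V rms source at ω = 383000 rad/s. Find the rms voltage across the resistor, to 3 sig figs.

X_C = 1/(ωC) = 109 Ω
Z = 32.4 − j109 Ω
|Z| = √(32.4² + 109²) = 114 Ω
I = V/|Z| = 1.32 A
V_R = I·|Z_R| = 1.32 × 32.4 = 42.8 V

42.8 V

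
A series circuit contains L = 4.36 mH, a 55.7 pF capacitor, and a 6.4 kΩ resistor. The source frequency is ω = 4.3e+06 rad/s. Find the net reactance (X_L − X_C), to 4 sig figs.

X_L = ωL = 18750 Ω
X_C = 1/(ωC) = 4175 Ω
X = 18750 − 4175 = 14570 Ω

14570 Ω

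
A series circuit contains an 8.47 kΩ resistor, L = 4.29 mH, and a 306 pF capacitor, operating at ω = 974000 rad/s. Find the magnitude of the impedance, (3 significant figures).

X_L = ωL = 4180 Ω
X_C = 1/(ωC) = 3360 Ω
Net reactance X = X_L − X_C = 823 Ω
Z = 8470 + j823 Ω
|Z| = √(8470² + 823²) = 8510 Ω

8510 Ω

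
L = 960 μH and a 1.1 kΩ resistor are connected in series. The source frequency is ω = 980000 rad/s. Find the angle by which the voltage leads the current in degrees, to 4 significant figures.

X_L = ωL = 940.8 Ω
Z = 1100 + j940.8 Ω
|Z| = √(1100² + 940.8²) = 1447 Ω
∠Z = arctan(940.8/1100) = 40.54°

40.54°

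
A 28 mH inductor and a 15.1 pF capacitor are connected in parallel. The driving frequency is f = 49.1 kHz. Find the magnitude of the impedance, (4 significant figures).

ω = 2πf = 308500 rad/s
X_L = ωL = 8638 Ω
X_C = 1/(ωC) = 214700 Ω
Parallel: admittances add. Y = 1/(jωL) + jωC
Y = (0 − j0.0001111) S
|Y| = 0.0001111 S → |Z| = 1/|Y| = 9000 Ω, ∠Z = −∠Y = 90.00°

9000 Ω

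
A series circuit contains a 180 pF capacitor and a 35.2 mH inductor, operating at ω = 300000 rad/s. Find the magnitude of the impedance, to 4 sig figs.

X_L = ωL = 10560 Ω
X_C = 1/(ωC) = 18520 Ω
Net reactance X = X_L − X_C = -7959 Ω
Z = − j7959 Ω
|Z| = √(0² + 7959²) = 7959 Ω

7959 Ω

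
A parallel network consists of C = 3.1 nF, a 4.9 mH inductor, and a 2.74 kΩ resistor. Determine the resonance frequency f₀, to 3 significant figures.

40.8 kHz

ω₀ = 1/√(LC) = 1/√(0.0049 × 3.1e-09) = 256600 rad/s
f₀ = ω₀/(2π) = 40.8 kHz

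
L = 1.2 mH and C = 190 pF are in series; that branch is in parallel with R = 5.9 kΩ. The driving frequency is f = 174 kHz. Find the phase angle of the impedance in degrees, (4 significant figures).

ω = 2πf = 1.093e+06 rad/s
X_L = ωL = 1312 Ω
X_C = 1/(ωC) = 4814 Ω
Branch 1: Z₁ = R = 5900 Ω
Branch 2 (series LC): Z₂ = j(X_L − X_C) = −j3502 Ω
Parallel: Z = Z₁Z₂/(Z₁+Z₂), |Z| = 3012 Ω, ∠Z = -59.31°

-59.31°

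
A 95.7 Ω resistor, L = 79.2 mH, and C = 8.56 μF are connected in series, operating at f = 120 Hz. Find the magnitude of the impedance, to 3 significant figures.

135 Ω

ω = 2πf = 754.0 rad/s
X_L = ωL = 59.7 Ω
X_C = 1/(ωC) = 155 Ω
Net reactance X = X_L − X_C = -95.2 Ω
Z = 95.7 − j95.2 Ω
|Z| = √(95.7² + 95.2²) = 135 Ω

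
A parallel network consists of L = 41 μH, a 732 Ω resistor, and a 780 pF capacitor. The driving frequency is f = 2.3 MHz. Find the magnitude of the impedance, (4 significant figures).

ω = 2πf = 1.445e+07 rad/s
X_L = ωL = 592.5 Ω
X_C = 1/(ωC) = 88.72 Ω
Parallel: admittances add. Y = 1/R + 1/(jωL) + jωC
Y = (0.001366 + j0.009584) S
|Y| = 0.009681 S → |Z| = 1/|Y| = 103.3 Ω, ∠Z = −∠Y = -81.89°

103.3 Ω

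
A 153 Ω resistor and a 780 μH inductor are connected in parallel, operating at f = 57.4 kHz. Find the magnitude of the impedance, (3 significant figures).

134 Ω

ω = 2πf = 360700 rad/s
X_L = ωL = 281 Ω
Parallel: admittances add. Y = 1/R + 1/(jωL)
Y = (0.00654 − j0.00355) S
|Y| = 0.00744 S → |Z| = 1/|Y| = 134 Ω, ∠Z = −∠Y = 28.5°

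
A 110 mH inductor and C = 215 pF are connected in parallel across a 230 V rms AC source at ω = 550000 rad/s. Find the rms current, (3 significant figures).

X_L = ωL = 60500 Ω
X_C = 1/(ωC) = 8460 Ω
Parallel: admittances add. Y = 1/(jωL) + jωC
Y = (0 + j0.000102) S
|Y| = 0.000102 S → |Z| = 1/|Y| = 9830 Ω, ∠Z = −∠Y = -90.0°
I = V/|Z| = 230/9830 = 23.4 mA

23.4 mA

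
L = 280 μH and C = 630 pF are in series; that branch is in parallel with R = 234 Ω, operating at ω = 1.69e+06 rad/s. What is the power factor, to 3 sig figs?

X_L = ωL = 473 Ω
X_C = 1/(ωC) = 939 Ω
Branch 1: Z₁ = R = 234 Ω
Branch 2 (series LC): Z₂ = j(X_L − X_C) = −j466 Ω
Parallel: Z = Z₁Z₂/(Z₁+Z₂), |Z| = 209 Ω, ∠Z = -26.7°
cos φ = cos(-26.7°) = 0.894

0.894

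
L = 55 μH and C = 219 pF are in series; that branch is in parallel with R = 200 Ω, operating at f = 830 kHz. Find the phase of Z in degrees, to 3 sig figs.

-18.8°

ω = 2πf = 5.215e+06 rad/s
X_L = ωL = 287 Ω
X_C = 1/(ωC) = 876 Ω
Branch 1: Z₁ = R = 200 Ω
Branch 2 (series LC): Z₂ = j(X_L − X_C) = −j589 Ω
Parallel: Z = Z₁Z₂/(Z₁+Z₂), |Z| = 189 Ω, ∠Z = -18.8°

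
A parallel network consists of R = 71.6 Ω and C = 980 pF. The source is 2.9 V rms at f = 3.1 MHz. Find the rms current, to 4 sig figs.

68.59 mA

ω = 2πf = 1.948e+07 rad/s
X_C = 1/(ωC) = 52.39 Ω
Parallel: admittances add. Y = 1/R + jωC
Y = (0.01397 + j0.01909) S
|Y| = 0.02365 S → |Z| = 1/|Y| = 42.28 Ω, ∠Z = −∠Y = -53.81°
I = V/|Z| = 2.9/42.28 = 68.59 mA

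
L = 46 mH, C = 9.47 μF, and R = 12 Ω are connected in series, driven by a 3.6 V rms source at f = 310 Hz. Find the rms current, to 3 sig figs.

96.3 mA

ω = 2πf = 1948 rad/s
X_L = ωL = 89.6 Ω
X_C = 1/(ωC) = 54.2 Ω
Net reactance X = X_L − X_C = 35.4 Ω
Z = 12.0 + j35.4 Ω
|Z| = √(12.0² + 35.4²) = 37.4 Ω
I = V/|Z| = 3.6/37.4 = 96.3 mA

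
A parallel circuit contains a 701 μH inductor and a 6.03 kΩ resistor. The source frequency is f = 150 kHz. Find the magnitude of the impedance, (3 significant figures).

ω = 2πf = 942500 rad/s
X_L = ωL = 661 Ω
Parallel: admittances add. Y = 1/R + 1/(jωL)
Y = (0.000166 − j0.00151) S
|Y| = 0.00152 S → |Z| = 1/|Y| = 657 Ω, ∠Z = −∠Y = 83.7°

657 Ω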